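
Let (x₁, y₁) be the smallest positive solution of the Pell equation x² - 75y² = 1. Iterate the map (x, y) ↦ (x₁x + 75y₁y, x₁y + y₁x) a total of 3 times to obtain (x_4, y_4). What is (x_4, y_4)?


Step 1: Find the fundamental solution (x₁, y₁) of x² - 75y² = 1.
  Expand √75 as a continued fraction. a₀ = ⌊√75⌋ = 8; iterate m_{k+1} = d_k·a_k − m_k, d_{k+1} = (75 − m_{k+1}²)/d_k, a_{k+1} = ⌊(a₀ + m_{k+1})/d_{k+1}⌋ (starting m₀ = 0, d₀ = 1), with convergents p_k = a_k·p_{k-1} + p_{k-2}, q_k = a_k·q_{k-1} + q_{k-2} (p₋₁ = 1, q₋₁ = 0):
  k = 0: a₀ = 8; p₀/q₀ = 8/1; p₀² − 75·q₀² = 64 − 75 = -11.
  k = 1: m = 8, d = 11, a = ⌊(8 + 8)/11⌋ = 1; p/q = (1·8 + 1)/(1·1 + 0) = 9/1; p² − 75·q² = 81 − 75 = 6.
  k = 2: m = 3, d = 6, a = ⌊(8 + 3)/6⌋ = 1; p/q = (1·9 + 8)/(1·1 + 1) = 17/2; p² − 75·q² = 289 − 300 = -11.
  k = 3: m = 3, d = 11, a = ⌊(8 + 3)/11⌋ = 1; p/q = (1·17 + 9)/(1·2 + 1) = 26/3; p² − 75·q² = 676 − 675 = 1.
  The first convergent with p² − 75·q² = 1 gives the fundamental solution (x₁, y₁) = (26, 3).
Step 2: Apply the recurrence (x_{n+1}, y_{n+1}) = (x₁x_n + 75y₁y_n, x₁y_n + y₁x_n) repeatedly.
  From (x_1, y_1) = (26, 3): x_2 = 26·26 + 75·3·3 = 1351; y_2 = 26·3 + 3·26 = 156.
  From (x_2, y_2) = (1351, 156): x_3 = 26·1351 + 75·3·156 = 70226; y_3 = 26·156 + 3·1351 = 8109.
  From (x_3, y_3) = (70226, 8109): x_4 = 26·70226 + 75·3·8109 = 3650401; y_4 = 26·8109 + 3·70226 = 421512.
Step 3: Verify x_4² - 75·y_4² = 13325427460801 - 13325427460800 = 1 (should be 1). ✓

(x_1, y_1) = (26, 3); (x_4, y_4) = (3650401, 421512).


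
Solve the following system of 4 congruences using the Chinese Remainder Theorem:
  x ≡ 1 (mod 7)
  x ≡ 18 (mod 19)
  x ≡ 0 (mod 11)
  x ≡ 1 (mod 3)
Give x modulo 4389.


Product of moduli M = 7 · 19 · 11 · 3 = 4389.
Merge one congruence at a time:
  Start: x ≡ 1 (mod 7).
  Combine with x ≡ 18 (mod 19); new modulus lcm = 133.
    Write x = 1 + 7·t and substitute into x ≡ 18 (mod 19): 7·t ≡ 18 − 1 = 17 (mod 19).
    The inverse of 7 mod 19 is 11 (since 7·11 = 77 = 4·19 + 1), so t ≡ 11·17 = 187 ≡ 16 (mod 19).
    Then x = 1 + 7·16 = 113, valid modulo lcm(7, 19) = 133: x ≡ 113 (mod 133).
  Combine with x ≡ 0 (mod 11); new modulus lcm = 1463.
    Write x = 113 + 133·t and substitute into x ≡ 0 (mod 11): 133·t ≡ 0 − 113 = -113 (mod 11).
    Reduce coefficients mod 11: 1·t ≡ 8 (mod 11).
    So t ≡ 8 (mod 11).
    Then x = 113 + 133·8 = 1177, valid modulo lcm(133, 11) = 1463: x ≡ 1177 (mod 1463).
  Combine with x ≡ 1 (mod 3); new modulus lcm = 4389.
    Write x = 1177 + 1463·t and substitute into x ≡ 1 (mod 3): 1463·t ≡ 1 − 1177 = -1176 (mod 3).
    Reduce coefficients mod 3: 2·t ≡ 0 (mod 3).
    The inverse of 2 mod 3 is 2 (since 2·2 = 4 = 1·3 + 1), so t ≡ 2·0 = 0 ≡ 0 (mod 3).
    Then x = 1177 + 1463·0 = 1177, valid modulo lcm(1463, 3) = 4389: x ≡ 1177 (mod 4389).
Verify against each original: 1177 mod 7 = 1, 1177 mod 19 = 18, 1177 mod 11 = 0, 1177 mod 3 = 1.

x ≡ 1177 (mod 4389).


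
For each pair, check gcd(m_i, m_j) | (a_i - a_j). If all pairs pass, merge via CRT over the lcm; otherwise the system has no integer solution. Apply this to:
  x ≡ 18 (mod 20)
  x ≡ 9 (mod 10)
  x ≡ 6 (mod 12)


Moduli 20, 10, 12 are not pairwise coprime, so CRT works modulo lcm(m_i) when all pairwise compatibility conditions hold.
Pairwise compatibility: gcd(m_i, m_j) must divide a_i - a_j for every pair.
Merge one congruence at a time:
  Start: x ≡ 18 (mod 20).
  Combine with x ≡ 9 (mod 10): gcd(20, 10) = 10, and 9 - 18 = -9 is NOT divisible by 10.
    ⇒ system is inconsistent (no integer solution).

No solution (the system is inconsistent).


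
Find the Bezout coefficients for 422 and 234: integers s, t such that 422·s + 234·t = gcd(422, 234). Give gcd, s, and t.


Euclidean algorithm on (422, 234) — divide until remainder is 0:
  422 = 1 · 234 + 188
  234 = 1 · 188 + 46
  188 = 4 · 46 + 4
  46 = 11 · 4 + 2
  4 = 2 · 2 + 0
gcd(422, 234) = 2.
Track Bezout coefficients alongside the remainders: start with r₀ = 422 = a·1 + b·0 (s = 1, t = 0) and r₁ = 234 = a·0 + b·1 (s = 0, t = 1); each new remainder r_{k+1} = r_{k-1} − q_k·r_k inherits s_{k+1} = s_{k-1} − q_k·s_k, t_{k+1} = t_{k-1} − q_k·t_k, so r_k = a·s_k + b·t_k at every step:
  q = 1: r = 188, s = 1 − 1·0 = 1, t = 0 − 1·1 = -1  (check: 422·1 + 234·(-1) = 188)
  q = 1: r = 46, s = 0 − 1·1 = -1, t = 1 − 1·(-1) = 2  (check: 422·(-1) + 234·2 = 46)
  q = 4: r = 4, s = 1 − 4·(-1) = 5, t = -1 − 4·2 = -9  (check: 422·5 + 234·(-9) = 4)
  q = 11: r = 2, s = -1 − 11·5 = -56, t = 2 − 11·(-9) = 101  (check: 422·(-56) + 234·101 = 2)
The row with r = 2 (the gcd) gives the Bezout coefficients s = -56, t = 101.
Result: 422 · (-56) + 234 · (101) = 2.

gcd(422, 234) = 2; s = -56, t = 101 (check: 422·(-56) + 234·101 = 2).


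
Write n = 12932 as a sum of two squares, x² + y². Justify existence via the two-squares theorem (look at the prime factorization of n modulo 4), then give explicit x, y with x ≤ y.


Step 1: Factor n = 12932 = 2^2 · 53 · 61.
Step 2: Check the mod-4 condition on each prime factor: 2 = 2 (special); 53 ≡ 1 (mod 4), exponent 1; 61 ≡ 1 (mod 4), exponent 1.
All primes ≡ 3 (mod 4) appear to even exponent (or don't appear), so by the two-squares theorem n IS expressible as a sum of two squares.
Step 3: Build a representation. Group n = k² · m with k = 2 and m = 53 · 61 = 3233 (a product of primes ≡ 1 (mod 4)); a representation of m scales to one of n via (k·x)² + (k·y)² = k²(x² + y²). Each prime p ≡ 1 (mod 4) is itself a sum of two squares; find a² by testing p − a² for a perfect square:
  53: 53 − 1² = 52, 53 − 2² = 49 = 7² ⇒ 53 = 2² + 7².
  61: 61 − 1² = 60, 61 − 2² = 57, 61 − 3² = 52, 61 − 4² = 45, 61 − 5² = 36 = 6² ⇒ 61 = 5² + 6².
  Combine using the Brahmagupta–Fibonacci identity (a² + b²)(c² + d²) = (ac − bd)² + (ad + bc)² = (ac + bd)² + (ad − bc)²:
  53 · 61 = 3233: from (2² + 7²)(5² + 6²), take (2·5 − 7·6, 2·6 + 7·5) = (10 − 42, 12 + 35) = (-32, 47); dropping signs (only squares matter) gives (32, 47); check 32² + 47² = 1024 + 2209 = 3233 ✓.
  Scale by k = 2: (2·32, 2·47) = (64, 94).
Step 4: Order so x ≤ y and verify: 64² + 94² = 4096 + 8836 = 12932 = n. ✓

n = 12932 = 64² + 94² (one valid representation with x ≤ y).


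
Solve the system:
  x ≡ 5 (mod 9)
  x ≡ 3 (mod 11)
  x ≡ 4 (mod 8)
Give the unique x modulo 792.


Moduli 9, 11, 8 are pairwise coprime; by CRT there is a unique solution modulo M = 9 · 11 · 8 = 792.
Solve pairwise, accumulating the modulus:
  Start with x ≡ 5 (mod 9).
  Combine with x ≡ 3 (mod 11): since gcd(9, 11) = 1, we get a unique residue mod 99.
    Write x = 5 + 9·t and substitute into x ≡ 3 (mod 11): 9·t ≡ 3 − 5 = -2 (mod 11).
    Reduce coefficients mod 11: 9·t ≡ 9 (mod 11).
    The inverse of 9 mod 11 is 5 (since 9·5 = 45 = 4·11 + 1), so t ≡ 5·9 = 45 ≡ 1 (mod 11).
    Then x = 5 + 9·1 = 14, valid modulo lcm(9, 11) = 99: x ≡ 14 (mod 99).
  Combine with x ≡ 4 (mod 8): since gcd(99, 8) = 1, we get a unique residue mod 792.
    Write x = 14 + 99·t and substitute into x ≡ 4 (mod 8): 99·t ≡ 4 − 14 = -10 (mod 8).
    Reduce coefficients mod 8: 3·t ≡ 6 (mod 8).
    The inverse of 3 mod 8 is 3 (since 3·3 = 9 = 1·8 + 1), so t ≡ 3·6 = 18 ≡ 2 (mod 8).
    Then x = 14 + 99·2 = 212, valid modulo lcm(99, 8) = 792: x ≡ 212 (mod 792).
Verify: 212 mod 9 = 5 ✓, 212 mod 11 = 3 ✓, 212 mod 8 = 4 ✓.

x ≡ 212 (mod 792).


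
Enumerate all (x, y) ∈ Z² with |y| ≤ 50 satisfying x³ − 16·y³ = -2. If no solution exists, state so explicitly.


The equation is x³ - 16y³ = -2. For fixed y, x³ = 16·y³ − 2, so a solution requires the RHS to be a perfect cube.
Strategy: iterate y from -50 to 50, compute RHS = 16·y³ − 2, and check whether it is a (positive or negative) perfect cube.
Check small values of y:
  y = 0: RHS = -2 is not a perfect cube.
  y = 1: RHS = 14 is not a perfect cube.
  y = -1: RHS = -18 is not a perfect cube.
  y = 2: RHS = 126 is not a perfect cube.
  y = -2: RHS = -130 is not a perfect cube.
  y = 3: RHS = 430 is not a perfect cube.
  y = -3: RHS = -434 is not a perfect cube.
Continuing the search up to |y| = 50 finds no solutions either.
No (x, y) in the scanned range satisfies the equation.

No integer solutions with |y| ≤ 50.


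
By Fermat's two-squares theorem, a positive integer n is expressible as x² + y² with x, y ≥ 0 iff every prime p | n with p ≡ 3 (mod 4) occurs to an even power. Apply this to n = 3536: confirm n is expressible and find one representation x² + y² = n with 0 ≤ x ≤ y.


Step 1: Factor n = 3536 = 2^4 · 13 · 17.
Step 2: Check the mod-4 condition on each prime factor: 2 = 2 (special); 13 ≡ 1 (mod 4), exponent 1; 17 ≡ 1 (mod 4), exponent 1.
All primes ≡ 3 (mod 4) appear to even exponent (or don't appear), so by the two-squares theorem n IS expressible as a sum of two squares.
Step 3: Build a representation. Group n = k² · m with k = 4 and m = 13 · 17 = 221 (a product of primes ≡ 1 (mod 4)); a representation of m scales to one of n via (k·x)² + (k·y)² = k²(x² + y²). Each prime p ≡ 1 (mod 4) is itself a sum of two squares; find a² by testing p − a² for a perfect square:
  13: 13 − 1² = 12, 13 − 2² = 9 = 3² ⇒ 13 = 2² + 3².
  17: 17 − 1² = 16 = 4² ⇒ 17 = 1² + 4².
  Combine using the Brahmagupta–Fibonacci identity (a² + b²)(c² + d²) = (ac − bd)² + (ad + bc)² = (ac + bd)² + (ad − bc)²:
  13 · 17 = 221: from (2² + 3²)(1² + 4²), take (2·1 − 3·4, 2·4 + 3·1) = (2 − 12, 8 + 3) = (-10, 11); dropping signs (only squares matter) gives (10, 11); check 10² + 11² = 100 + 121 = 221 ✓.
  Scale by k = 4: (4·10, 4·11) = (40, 44).
Step 4: Order so x ≤ y and verify: 40² + 44² = 1600 + 1936 = 3536 = n. ✓

n = 3536 = 40² + 44² (one valid representation with x ≤ y).


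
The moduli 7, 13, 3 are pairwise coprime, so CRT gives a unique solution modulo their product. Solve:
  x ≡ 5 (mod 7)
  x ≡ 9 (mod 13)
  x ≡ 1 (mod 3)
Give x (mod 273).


Moduli 7, 13, 3 are pairwise coprime; by CRT there is a unique solution modulo M = 7 · 13 · 3 = 273.
Solve pairwise, accumulating the modulus:
  Start with x ≡ 5 (mod 7).
  Combine with x ≡ 9 (mod 13): since gcd(7, 13) = 1, we get a unique residue mod 91.
    Write x = 5 + 7·t and substitute into x ≡ 9 (mod 13): 7·t ≡ 9 − 5 = 4 (mod 13).
    The inverse of 7 mod 13 is 2 (since 7·2 = 14 = 1·13 + 1), so t ≡ 2·4 = 8 ≡ 8 (mod 13).
    Then x = 5 + 7·8 = 61, valid modulo lcm(7, 13) = 91: x ≡ 61 (mod 91).
  Combine with x ≡ 1 (mod 3): since gcd(91, 3) = 1, we get a unique residue mod 273.
    Write x = 61 + 91·t and substitute into x ≡ 1 (mod 3): 91·t ≡ 1 − 61 = -60 (mod 3).
    Reduce coefficients mod 3: 1·t ≡ 0 (mod 3).
    So t ≡ 0 (mod 3).
    Then x = 61 + 91·0 = 61, valid modulo lcm(91, 3) = 273: x ≡ 61 (mod 273).
Verify: 61 mod 7 = 5 ✓, 61 mod 13 = 9 ✓, 61 mod 3 = 1 ✓.

x ≡ 61 (mod 273).


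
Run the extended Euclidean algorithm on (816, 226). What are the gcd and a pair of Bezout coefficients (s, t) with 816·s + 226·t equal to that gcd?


Euclidean algorithm on (816, 226) — divide until remainder is 0:
  816 = 3 · 226 + 138
  226 = 1 · 138 + 88
  138 = 1 · 88 + 50
  88 = 1 · 50 + 38
  50 = 1 · 38 + 12
  38 = 3 · 12 + 2
  12 = 6 · 2 + 0
gcd(816, 226) = 2.
Track Bezout coefficients alongside the remainders: start with r₀ = 816 = a·1 + b·0 (s = 1, t = 0) and r₁ = 226 = a·0 + b·1 (s = 0, t = 1); each new remainder r_{k+1} = r_{k-1} − q_k·r_k inherits s_{k+1} = s_{k-1} − q_k·s_k, t_{k+1} = t_{k-1} − q_k·t_k, so r_k = a·s_k + b·t_k at every step:
  q = 3: r = 138, s = 1 − 3·0 = 1, t = 0 − 3·1 = -3  (check: 816·1 + 226·(-3) = 138)
  q = 1: r = 88, s = 0 − 1·1 = -1, t = 1 − 1·(-3) = 4  (check: 816·(-1) + 226·4 = 88)
  q = 1: r = 50, s = 1 − 1·(-1) = 2, t = -3 − 1·4 = -7  (check: 816·2 + 226·(-7) = 50)
  q = 1: r = 38, s = -1 − 1·2 = -3, t = 4 − 1·(-7) = 11  (check: 816·(-3) + 226·11 = 38)
  q = 1: r = 12, s = 2 − 1·(-3) = 5, t = -7 − 1·11 = -18  (check: 816·5 + 226·(-18) = 12)
  q = 3: r = 2, s = -3 − 3·5 = -18, t = 11 − 3·(-18) = 65  (check: 816·(-18) + 226·65 = 2)
The row with r = 2 (the gcd) gives the Bezout coefficients s = -18, t = 65.
Result: 816 · (-18) + 226 · (65) = 2.

gcd(816, 226) = 2; s = -18, t = 65 (check: 816·(-18) + 226·65 = 2).


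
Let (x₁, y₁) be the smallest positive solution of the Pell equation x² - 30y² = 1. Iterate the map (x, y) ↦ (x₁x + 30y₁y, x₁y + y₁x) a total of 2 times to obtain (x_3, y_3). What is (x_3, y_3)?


Step 1: Find the fundamental solution (x₁, y₁) of x² - 30y² = 1.
  Expand √30 as a continued fraction. a₀ = ⌊√30⌋ = 5; iterate m_{k+1} = d_k·a_k − m_k, d_{k+1} = (30 − m_{k+1}²)/d_k, a_{k+1} = ⌊(a₀ + m_{k+1})/d_{k+1}⌋ (starting m₀ = 0, d₀ = 1), with convergents p_k = a_k·p_{k-1} + p_{k-2}, q_k = a_k·q_{k-1} + q_{k-2} (p₋₁ = 1, q₋₁ = 0):
  k = 0: a₀ = 5; p₀/q₀ = 5/1; p₀² − 30·q₀² = 25 − 30 = -5.
  k = 1: m = 5, d = 5, a = ⌊(5 + 5)/5⌋ = 2; p/q = (2·5 + 1)/(2·1 + 0) = 11/2; p² − 30·q² = 121 − 120 = 1.
  The first convergent with p² − 30·q² = 1 gives the fundamental solution (x₁, y₁) = (11, 2).
Step 2: Apply the recurrence (x_{n+1}, y_{n+1}) = (x₁x_n + 30y₁y_n, x₁y_n + y₁x_n) repeatedly.
  From (x_1, y_1) = (11, 2): x_2 = 11·11 + 30·2·2 = 241; y_2 = 11·2 + 2·11 = 44.
  From (x_2, y_2) = (241, 44): x_3 = 11·241 + 30·2·44 = 5291; y_3 = 11·44 + 2·241 = 966.
Step 3: Verify x_3² - 30·y_3² = 27994681 - 27994680 = 1 (should be 1). ✓

(x_1, y_1) = (11, 2); (x_3, y_3) = (5291, 966).


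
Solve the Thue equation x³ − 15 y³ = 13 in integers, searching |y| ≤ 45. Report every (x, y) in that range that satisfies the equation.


The equation is x³ - 15y³ = 13. For fixed y, x³ = 15·y³ + 13, so a solution requires the RHS to be a perfect cube.
Strategy: iterate y from -45 to 45, compute RHS = 15·y³ + 13, and check whether it is a (positive or negative) perfect cube.
Check small values of y:
  y = 0: RHS = 13 is not a perfect cube.
  y = 1: RHS = 28 is not a perfect cube.
  y = -1: RHS = -2 is not a perfect cube.
  y = 2: RHS = 133 is not a perfect cube.
  y = -2: RHS = -107 is not a perfect cube.
  y = 3: RHS = 418 is not a perfect cube.
  y = -3: RHS = -392 is not a perfect cube.
Continuing the search up to |y| = 45 finds no solutions either.
No (x, y) in the scanned range satisfies the equation.

No integer solutions with |y| ≤ 45.


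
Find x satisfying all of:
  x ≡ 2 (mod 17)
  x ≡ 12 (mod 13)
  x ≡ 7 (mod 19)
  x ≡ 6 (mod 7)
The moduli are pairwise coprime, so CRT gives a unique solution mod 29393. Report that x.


Product of moduli M = 17 · 13 · 19 · 7 = 29393.
Merge one congruence at a time:
  Start: x ≡ 2 (mod 17).
  Combine with x ≡ 12 (mod 13); new modulus lcm = 221.
    Write x = 2 + 17·t and substitute into x ≡ 12 (mod 13): 17·t ≡ 12 − 2 = 10 (mod 13).
    Reduce coefficients mod 13: 4·t ≡ 10 (mod 13).
    The inverse of 4 mod 13 is 10 (since 4·10 = 40 = 3·13 + 1), so t ≡ 10·10 = 100 ≡ 9 (mod 13).
    Then x = 2 + 17·9 = 155, valid modulo lcm(17, 13) = 221: x ≡ 155 (mod 221).
  Combine with x ≡ 7 (mod 19); new modulus lcm = 4199.
    Write x = 155 + 221·t and substitute into x ≡ 7 (mod 19): 221·t ≡ 7 − 155 = -148 (mod 19).
    Reduce coefficients mod 19: 12·t ≡ 4 (mod 19).
    The inverse of 12 mod 19 is 8 (since 12·8 = 96 = 5·19 + 1), so t ≡ 8·4 = 32 ≡ 13 (mod 19).
    Then x = 155 + 221·13 = 3028, valid modulo lcm(221, 19) = 4199: x ≡ 3028 (mod 4199).
  Combine with x ≡ 6 (mod 7); new modulus lcm = 29393.
    Write x = 3028 + 4199·t and substitute into x ≡ 6 (mod 7): 4199·t ≡ 6 − 3028 = -3022 (mod 7).
    Reduce coefficients mod 7: 6·t ≡ 2 (mod 7).
    The inverse of 6 mod 7 is 6 (since 6·6 = 36 = 5·7 + 1), so t ≡ 6·2 = 12 ≡ 5 (mod 7).
    Then x = 3028 + 4199·5 = 24023, valid modulo lcm(4199, 7) = 29393: x ≡ 24023 (mod 29393).
Verify against each original: 24023 mod 17 = 2, 24023 mod 13 = 12, 24023 mod 19 = 7, 24023 mod 7 = 6.

x ≡ 24023 (mod 29393).


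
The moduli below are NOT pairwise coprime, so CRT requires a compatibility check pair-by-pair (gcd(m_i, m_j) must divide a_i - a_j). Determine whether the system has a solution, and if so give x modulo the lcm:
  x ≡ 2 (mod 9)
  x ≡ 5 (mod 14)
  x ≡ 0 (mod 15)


Moduli 9, 14, 15 are not pairwise coprime, so CRT works modulo lcm(m_i) when all pairwise compatibility conditions hold.
Pairwise compatibility: gcd(m_i, m_j) must divide a_i - a_j for every pair.
Merge one congruence at a time:
  Start: x ≡ 2 (mod 9).
  Combine with x ≡ 5 (mod 14): gcd(9, 14) = 1; 5 - 2 = 3, which IS divisible by 1, so compatible.
    Write x = 2 + 9·t and substitute into x ≡ 5 (mod 14): 9·t ≡ 5 − 2 = 3 (mod 14).
    The inverse of 9 mod 14 is 11 (since 9·11 = 99 = 7·14 + 1), so t ≡ 11·3 = 33 ≡ 5 (mod 14).
    Then x = 2 + 9·5 = 47, valid modulo lcm(9, 14) = 126: x ≡ 47 (mod 126).
  Combine with x ≡ 0 (mod 15): gcd(126, 15) = 3, and 0 - 47 = -47 is NOT divisible by 3.
    ⇒ system is inconsistent (no integer solution).

No solution (the system is inconsistent).


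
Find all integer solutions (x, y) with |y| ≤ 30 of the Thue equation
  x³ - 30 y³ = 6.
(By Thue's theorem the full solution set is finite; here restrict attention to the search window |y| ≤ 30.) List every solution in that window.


The equation is x³ - 30y³ = 6. For fixed y, x³ = 30·y³ + 6, so a solution requires the RHS to be a perfect cube.
Strategy: iterate y from -30 to 30, compute RHS = 30·y³ + 6, and check whether it is a (positive or negative) perfect cube.
Check small values of y:
  y = 0: RHS = 6 is not a perfect cube.
  y = 1: RHS = 36 is not a perfect cube.
  y = -1: RHS = -24 is not a perfect cube.
  y = 2: RHS = 246 is not a perfect cube.
  y = -2: RHS = -234 is not a perfect cube.
  y = 3: RHS = 816 is not a perfect cube.
  y = -3: RHS = -804 is not a perfect cube.
Continuing the search up to |y| = 30 finds no solutions either.
No (x, y) in the scanned range satisfies the equation.

No integer solutions with |y| ≤ 30.


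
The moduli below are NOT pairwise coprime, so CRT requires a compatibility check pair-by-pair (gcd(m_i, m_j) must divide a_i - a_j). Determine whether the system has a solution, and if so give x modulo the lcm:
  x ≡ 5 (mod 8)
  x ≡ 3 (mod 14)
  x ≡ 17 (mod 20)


Moduli 8, 14, 20 are not pairwise coprime, so CRT works modulo lcm(m_i) when all pairwise compatibility conditions hold.
Pairwise compatibility: gcd(m_i, m_j) must divide a_i - a_j for every pair.
Merge one congruence at a time:
  Start: x ≡ 5 (mod 8).
  Combine with x ≡ 3 (mod 14): gcd(8, 14) = 2; 3 - 5 = -2, which IS divisible by 2, so compatible.
    Write x = 5 + 8·t and substitute into x ≡ 3 (mod 14): 8·t ≡ 3 − 5 = -2 (mod 14).
    Divide the congruence (and modulus) by g = 2: 4·t ≡ -1 (mod 7).
    Reduce coefficients mod 7: 4·t ≡ 6 (mod 7).
    The inverse of 4 mod 7 is 2 (since 4·2 = 8 = 1·7 + 1), so t ≡ 2·6 = 12 ≡ 5 (mod 7).
    Then x = 5 + 8·5 = 45, valid modulo lcm(8, 14) = 56: x ≡ 45 (mod 56).
  Combine with x ≡ 17 (mod 20): gcd(56, 20) = 4; 17 - 45 = -28, which IS divisible by 4, so compatible.
    Write x = 45 + 56·t and substitute into x ≡ 17 (mod 20): 56·t ≡ 17 − 45 = -28 (mod 20).
    Divide the congruence (and modulus) by g = 4: 14·t ≡ -7 (mod 5).
    Reduce coefficients mod 5: 4·t ≡ 3 (mod 5).
    The inverse of 4 mod 5 is 4 (since 4·4 = 16 = 3·5 + 1), so t ≡ 4·3 = 12 ≡ 2 (mod 5).
    Then x = 45 + 56·2 = 157, valid modulo lcm(56, 20) = 280: x ≡ 157 (mod 280).
Verify: 157 mod 8 = 5, 157 mod 14 = 3, 157 mod 20 = 17.

x ≡ 157 (mod 280).


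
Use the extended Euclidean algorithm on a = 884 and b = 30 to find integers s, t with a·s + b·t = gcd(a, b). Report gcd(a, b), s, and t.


Euclidean algorithm on (884, 30) — divide until remainder is 0:
  884 = 29 · 30 + 14
  30 = 2 · 14 + 2
  14 = 7 · 2 + 0
gcd(884, 30) = 2.
Track Bezout coefficients alongside the remainders: start with r₀ = 884 = a·1 + b·0 (s = 1, t = 0) and r₁ = 30 = a·0 + b·1 (s = 0, t = 1); each new remainder r_{k+1} = r_{k-1} − q_k·r_k inherits s_{k+1} = s_{k-1} − q_k·s_k, t_{k+1} = t_{k-1} − q_k·t_k, so r_k = a·s_k + b·t_k at every step:
  q = 29: r = 14, s = 1 − 29·0 = 1, t = 0 − 29·1 = -29  (check: 884·1 + 30·(-29) = 14)
  q = 2: r = 2, s = 0 − 2·1 = -2, t = 1 − 2·(-29) = 59  (check: 884·(-2) + 30·59 = 2)
The row with r = 2 (the gcd) gives the Bezout coefficients s = -2, t = 59.
Result: 884 · (-2) + 30 · (59) = 2.

gcd(884, 30) = 2; s = -2, t = 59 (check: 884·(-2) + 30·59 = 2).


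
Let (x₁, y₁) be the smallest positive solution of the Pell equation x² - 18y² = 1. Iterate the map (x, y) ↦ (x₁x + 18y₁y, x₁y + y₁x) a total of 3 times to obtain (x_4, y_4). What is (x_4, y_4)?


Step 1: Find the fundamental solution (x₁, y₁) of x² - 18y² = 1.
  Expand √18 as a continued fraction. a₀ = ⌊√18⌋ = 4; iterate m_{k+1} = d_k·a_k − m_k, d_{k+1} = (18 − m_{k+1}²)/d_k, a_{k+1} = ⌊(a₀ + m_{k+1})/d_{k+1}⌋ (starting m₀ = 0, d₀ = 1), with convergents p_k = a_k·p_{k-1} + p_{k-2}, q_k = a_k·q_{k-1} + q_{k-2} (p₋₁ = 1, q₋₁ = 0):
  k = 0: a₀ = 4; p₀/q₀ = 4/1; p₀² − 18·q₀² = 16 − 18 = -2.
  k = 1: m = 4, d = 2, a = ⌊(4 + 4)/2⌋ = 4; p/q = (4·4 + 1)/(4·1 + 0) = 17/4; p² − 18·q² = 289 − 288 = 1.
  The first convergent with p² − 18·q² = 1 gives the fundamental solution (x₁, y₁) = (17, 4).
Step 2: Apply the recurrence (x_{n+1}, y_{n+1}) = (x₁x_n + 18y₁y_n, x₁y_n + y₁x_n) repeatedly.
  From (x_1, y_1) = (17, 4): x_2 = 17·17 + 18·4·4 = 577; y_2 = 17·4 + 4·17 = 136.
  From (x_2, y_2) = (577, 136): x_3 = 17·577 + 18·4·136 = 19601; y_3 = 17·136 + 4·577 = 4620.
  From (x_3, y_3) = (19601, 4620): x_4 = 17·19601 + 18·4·4620 = 665857; y_4 = 17·4620 + 4·19601 = 156944.
Step 3: Verify x_4² - 18·y_4² = 443365544449 - 443365544448 = 1 (should be 1). ✓

(x_1, y_1) = (17, 4); (x_4, y_4) = (665857, 156944).


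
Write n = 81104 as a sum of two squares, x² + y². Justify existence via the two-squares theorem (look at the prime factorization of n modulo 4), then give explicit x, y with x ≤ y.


Step 1: Factor n = 81104 = 2^4 · 37 · 137.
Step 2: Check the mod-4 condition on each prime factor: 2 = 2 (special); 37 ≡ 1 (mod 4), exponent 1; 137 ≡ 1 (mod 4), exponent 1.
All primes ≡ 3 (mod 4) appear to even exponent (or don't appear), so by the two-squares theorem n IS expressible as a sum of two squares.
Step 3: Build a representation. Group n = k² · m with k = 4 and m = 37 · 137 = 5069 (a product of primes ≡ 1 (mod 4)); a representation of m scales to one of n via (k·x)² + (k·y)² = k²(x² + y²). Each prime p ≡ 1 (mod 4) is itself a sum of two squares; find a² by testing p − a² for a perfect square:
  37: 37 − 1² = 36 = 6² ⇒ 37 = 1² + 6².
  137: 137 − 1² = 136, 137 − 2² = 133, 137 − 3² = 128, 137 − 4² = 121 = 11² ⇒ 137 = 4² + 11².
  Combine using the Brahmagupta–Fibonacci identity (a² + b²)(c² + d²) = (ac − bd)² + (ad + bc)² = (ac + bd)² + (ad − bc)²:
  37 · 137 = 5069: from (1² + 6²)(4² + 11²), take (1·4 − 6·11, 1·11 + 6·4) = (4 − 66, 11 + 24) = (-62, 35); dropping signs (only squares matter) gives (62, 35); check 62² + 35² = 3844 + 1225 = 5069 ✓.
  Scale by k = 4: (4·62, 4·35) = (248, 140).
Step 4: Order so x ≤ y and verify: 140² + 248² = 19600 + 61504 = 81104 = n. ✓

n = 81104 = 140² + 248² (one valid representation with x ≤ y).


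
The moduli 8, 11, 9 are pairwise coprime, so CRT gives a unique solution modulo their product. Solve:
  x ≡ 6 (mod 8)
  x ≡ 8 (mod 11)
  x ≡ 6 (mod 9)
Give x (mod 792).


Moduli 8, 11, 9 are pairwise coprime; by CRT there is a unique solution modulo M = 8 · 11 · 9 = 792.
Solve pairwise, accumulating the modulus:
  Start with x ≡ 6 (mod 8).
  Combine with x ≡ 8 (mod 11): since gcd(8, 11) = 1, we get a unique residue mod 88.
    Write x = 6 + 8·t and substitute into x ≡ 8 (mod 11): 8·t ≡ 8 − 6 = 2 (mod 11).
    The inverse of 8 mod 11 is 7 (since 8·7 = 56 = 5·11 + 1), so t ≡ 7·2 = 14 ≡ 3 (mod 11).
    Then x = 6 + 8·3 = 30, valid modulo lcm(8, 11) = 88: x ≡ 30 (mod 88).
  Combine with x ≡ 6 (mod 9): since gcd(88, 9) = 1, we get a unique residue mod 792.
    Write x = 30 + 88·t and substitute into x ≡ 6 (mod 9): 88·t ≡ 6 − 30 = -24 (mod 9).
    Reduce coefficients mod 9: 7·t ≡ 3 (mod 9).
    The inverse of 7 mod 9 is 4 (since 7·4 = 28 = 3·9 + 1), so t ≡ 4·3 = 12 ≡ 3 (mod 9).
    Then x = 30 + 88·3 = 294, valid modulo lcm(88, 9) = 792: x ≡ 294 (mod 792).
Verify: 294 mod 8 = 6 ✓, 294 mod 11 = 8 ✓, 294 mod 9 = 6 ✓.

x ≡ 294 (mod 792).


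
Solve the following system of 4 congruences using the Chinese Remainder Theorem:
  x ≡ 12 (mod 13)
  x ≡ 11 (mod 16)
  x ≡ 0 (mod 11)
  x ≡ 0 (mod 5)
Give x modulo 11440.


Product of moduli M = 13 · 16 · 11 · 5 = 11440.
Merge one congruence at a time:
  Start: x ≡ 12 (mod 13).
  Combine with x ≡ 11 (mod 16); new modulus lcm = 208.
    Write x = 12 + 13·t and substitute into x ≡ 11 (mod 16): 13·t ≡ 11 − 12 = -1 (mod 16).
    Reduce coefficients mod 16: 13·t ≡ 15 (mod 16).
    The inverse of 13 mod 16 is 5 (since 13·5 = 65 = 4·16 + 1), so t ≡ 5·15 = 75 ≡ 11 (mod 16).
    Then x = 12 + 13·11 = 155, valid modulo lcm(13, 16) = 208: x ≡ 155 (mod 208).
  Combine with x ≡ 0 (mod 11); new modulus lcm = 2288.
    Write x = 155 + 208·t and substitute into x ≡ 0 (mod 11): 208·t ≡ 0 − 155 = -155 (mod 11).
    Reduce coefficients mod 11: 10·t ≡ 10 (mod 11).
    The inverse of 10 mod 11 is 10 (since 10·10 = 100 = 9·11 + 1), so t ≡ 10·10 = 100 ≡ 1 (mod 11).
    Then x = 155 + 208·1 = 363, valid modulo lcm(208, 11) = 2288: x ≡ 363 (mod 2288).
  Combine with x ≡ 0 (mod 5); new modulus lcm = 11440.
    Write x = 363 + 2288·t and substitute into x ≡ 0 (mod 5): 2288·t ≡ 0 − 363 = -363 (mod 5).
    Reduce coefficients mod 5: 3·t ≡ 2 (mod 5).
    The inverse of 3 mod 5 is 2 (since 3·2 = 6 = 1·5 + 1), so t ≡ 2·2 = 4 ≡ 4 (mod 5).
    Then x = 363 + 2288·4 = 9515, valid modulo lcm(2288, 5) = 11440: x ≡ 9515 (mod 11440).
Verify against each original: 9515 mod 13 = 12, 9515 mod 16 = 11, 9515 mod 11 = 0, 9515 mod 5 = 0.

x ≡ 9515 (mod 11440).


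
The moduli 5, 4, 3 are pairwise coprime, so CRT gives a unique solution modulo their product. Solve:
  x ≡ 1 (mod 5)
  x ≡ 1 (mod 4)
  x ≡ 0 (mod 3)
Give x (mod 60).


Moduli 5, 4, 3 are pairwise coprime; by CRT there is a unique solution modulo M = 5 · 4 · 3 = 60.
Solve pairwise, accumulating the modulus:
  Start with x ≡ 1 (mod 5).
  Combine with x ≡ 1 (mod 4): since gcd(5, 4) = 1, we get a unique residue mod 20.
    Write x = 1 + 5·t and substitute into x ≡ 1 (mod 4): 5·t ≡ 1 − 1 = 0 (mod 4).
    Reduce coefficients mod 4: 1·t ≡ 0 (mod 4).
    So t ≡ 0 (mod 4).
    Then x = 1 + 5·0 = 1, valid modulo lcm(5, 4) = 20: x ≡ 1 (mod 20).
  Combine with x ≡ 0 (mod 3): since gcd(20, 3) = 1, we get a unique residue mod 60.
    Write x = 1 + 20·t and substitute into x ≡ 0 (mod 3): 20·t ≡ 0 − 1 = -1 (mod 3).
    Reduce coefficients mod 3: 2·t ≡ 2 (mod 3).
    The inverse of 2 mod 3 is 2 (since 2·2 = 4 = 1·3 + 1), so t ≡ 2·2 = 4 ≡ 1 (mod 3).
    Then x = 1 + 20·1 = 21, valid modulo lcm(20, 3) = 60: x ≡ 21 (mod 60).
Verify: 21 mod 5 = 1 ✓, 21 mod 4 = 1 ✓, 21 mod 3 = 0 ✓.

x ≡ 21 (mod 60).


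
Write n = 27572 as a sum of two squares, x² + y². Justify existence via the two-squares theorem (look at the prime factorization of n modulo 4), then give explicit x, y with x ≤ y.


Step 1: Factor n = 27572 = 2^2 · 61 · 113.
Step 2: Check the mod-4 condition on each prime factor: 2 = 2 (special); 61 ≡ 1 (mod 4), exponent 1; 113 ≡ 1 (mod 4), exponent 1.
All primes ≡ 3 (mod 4) appear to even exponent (or don't appear), so by the two-squares theorem n IS expressible as a sum of two squares.
Step 3: Build a representation. Group n = k² · m with k = 2 and m = 61 · 113 = 6893 (a product of primes ≡ 1 (mod 4)); a representation of m scales to one of n via (k·x)² + (k·y)² = k²(x² + y²). Each prime p ≡ 1 (mod 4) is itself a sum of two squares; find a² by testing p − a² for a perfect square:
  61: 61 − 1² = 60, 61 − 2² = 57, 61 − 3² = 52, 61 − 4² = 45, 61 − 5² = 36 = 6² ⇒ 61 = 5² + 6².
  113: 113 − 1² = 112, 113 − 2² = 109, 113 − 3² = 104, 113 − 4² = 97, 113 − 5² = 88, 113 − 6² = 77, 113 − 7² = 64 = 8² ⇒ 113 = 7² + 8².
  Combine using the Brahmagupta–Fibonacci identity (a² + b²)(c² + d²) = (ac − bd)² + (ad + bc)² = (ac + bd)² + (ad − bc)²:
  61 · 113 = 6893: from (5² + 6²)(7² + 8²), take (5·7 − 6·8, 5·8 + 6·7) = (35 − 48, 40 + 42) = (-13, 82); dropping signs (only squares matter) gives (13, 82); check 13² + 82² = 169 + 6724 = 6893 ✓.
  Scale by k = 2: (2·13, 2·82) = (26, 164).
Step 4: Order so x ≤ y and verify: 26² + 164² = 676 + 26896 = 27572 = n. ✓

n = 27572 = 26² + 164² (one valid representation with x ≤ y).


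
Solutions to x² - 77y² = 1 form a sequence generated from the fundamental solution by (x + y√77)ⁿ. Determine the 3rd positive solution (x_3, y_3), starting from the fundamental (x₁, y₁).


Step 1: Find the fundamental solution (x₁, y₁) of x² - 77y² = 1.
  Expand √77 as a continued fraction. a₀ = ⌊√77⌋ = 8; iterate m_{k+1} = d_k·a_k − m_k, d_{k+1} = (77 − m_{k+1}²)/d_k, a_{k+1} = ⌊(a₀ + m_{k+1})/d_{k+1}⌋ (starting m₀ = 0, d₀ = 1), with convergents p_k = a_k·p_{k-1} + p_{k-2}, q_k = a_k·q_{k-1} + q_{k-2} (p₋₁ = 1, q₋₁ = 0):
  k = 0: a₀ = 8; p₀/q₀ = 8/1; p₀² − 77·q₀² = 64 − 77 = -13.
  k = 1: m = 8, d = 13, a = ⌊(8 + 8)/13⌋ = 1; p/q = (1·8 + 1)/(1·1 + 0) = 9/1; p² − 77·q² = 81 − 77 = 4.
  k = 2: m = 5, d = 4, a = ⌊(8 + 5)/4⌋ = 3; p/q = (3·9 + 8)/(3·1 + 1) = 35/4; p² − 77·q² = 1225 − 1232 = -7.
  k = 3: m = 7, d = 7, a = ⌊(8 + 7)/7⌋ = 2; p/q = (2·35 + 9)/(2·4 + 1) = 79/9; p² − 77·q² = 6241 − 6237 = 4.
  k = 4: m = 7, d = 4, a = ⌊(8 + 7)/4⌋ = 3; p/q = (3·79 + 35)/(3·9 + 4) = 272/31; p² − 77·q² = 73984 − 73997 = -13.
  k = 5: m = 5, d = 13, a = ⌊(8 + 5)/13⌋ = 1; p/q = (1·272 + 79)/(1·31 + 9) = 351/40; p² − 77·q² = 123201 − 123200 = 1.
  The first convergent with p² − 77·q² = 1 gives the fundamental solution (x₁, y₁) = (351, 40).
Step 2: Apply the recurrence (x_{n+1}, y_{n+1}) = (x₁x_n + 77y₁y_n, x₁y_n + y₁x_n) repeatedly.
  From (x_1, y_1) = (351, 40): x_2 = 351·351 + 77·40·40 = 246401; y_2 = 351·40 + 40·351 = 28080.
  From (x_2, y_2) = (246401, 28080): x_3 = 351·246401 + 77·40·28080 = 172973151; y_3 = 351·28080 + 40·246401 = 19712120.
Step 3: Verify x_3² - 77·y_3² = 29919710966868801 - 29919710966868800 = 1 (should be 1). ✓

(x_1, y_1) = (351, 40); (x_3, y_3) = (172973151, 19712120).


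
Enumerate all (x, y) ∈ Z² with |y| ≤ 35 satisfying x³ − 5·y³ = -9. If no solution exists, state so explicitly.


The equation is x³ - 5y³ = -9. For fixed y, x³ = 5·y³ − 9, so a solution requires the RHS to be a perfect cube.
Strategy: iterate y from -35 to 35, compute RHS = 5·y³ − 9, and check whether it is a (positive or negative) perfect cube.
Check small values of y:
  y = 0: RHS = -9 is not a perfect cube.
  y = 1: RHS = -4 is not a perfect cube.
  y = -1: RHS = -14 is not a perfect cube.
  y = 2: RHS = 31 is not a perfect cube.
  y = -2: RHS = -49 is not a perfect cube.
  y = 3: RHS = 126 is not a perfect cube.
  y = -3: RHS = -144 is not a perfect cube.
Continuing the search up to |y| = 35 finds no solutions either.
No (x, y) in the scanned range satisfies the equation.

No integer solutions with |y| ≤ 35.


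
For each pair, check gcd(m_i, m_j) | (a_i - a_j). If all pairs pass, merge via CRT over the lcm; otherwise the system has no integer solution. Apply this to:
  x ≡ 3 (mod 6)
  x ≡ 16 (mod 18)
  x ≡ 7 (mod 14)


Moduli 6, 18, 14 are not pairwise coprime, so CRT works modulo lcm(m_i) when all pairwise compatibility conditions hold.
Pairwise compatibility: gcd(m_i, m_j) must divide a_i - a_j for every pair.
Merge one congruence at a time:
  Start: x ≡ 3 (mod 6).
  Combine with x ≡ 16 (mod 18): gcd(6, 18) = 6, and 16 - 3 = 13 is NOT divisible by 6.
    ⇒ system is inconsistent (no integer solution).

No solution (the system is inconsistent).


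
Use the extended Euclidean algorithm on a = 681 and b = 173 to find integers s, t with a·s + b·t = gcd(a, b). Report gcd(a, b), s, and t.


Euclidean algorithm on (681, 173) — divide until remainder is 0:
  681 = 3 · 173 + 162
  173 = 1 · 162 + 11
  162 = 14 · 11 + 8
  11 = 1 · 8 + 3
  8 = 2 · 3 + 2
  3 = 1 · 2 + 1
  2 = 2 · 1 + 0
gcd(681, 173) = 1.
Track Bezout coefficients alongside the remainders: start with r₀ = 681 = a·1 + b·0 (s = 1, t = 0) and r₁ = 173 = a·0 + b·1 (s = 0, t = 1); each new remainder r_{k+1} = r_{k-1} − q_k·r_k inherits s_{k+1} = s_{k-1} − q_k·s_k, t_{k+1} = t_{k-1} − q_k·t_k, so r_k = a·s_k + b·t_k at every step:
  q = 3: r = 162, s = 1 − 3·0 = 1, t = 0 − 3·1 = -3  (check: 681·1 + 173·(-3) = 162)
  q = 1: r = 11, s = 0 − 1·1 = -1, t = 1 − 1·(-3) = 4  (check: 681·(-1) + 173·4 = 11)
  q = 14: r = 8, s = 1 − 14·(-1) = 15, t = -3 − 14·4 = -59  (check: 681·15 + 173·(-59) = 8)
  q = 1: r = 3, s = -1 − 1·15 = -16, t = 4 − 1·(-59) = 63  (check: 681·(-16) + 173·63 = 3)
  q = 2: r = 2, s = 15 − 2·(-16) = 47, t = -59 − 2·63 = -185  (check: 681·47 + 173·(-185) = 2)
  q = 1: r = 1, s = -16 − 1·47 = -63, t = 63 − 1·(-185) = 248  (check: 681·(-63) + 173·248 = 1)
The row with r = 1 (the gcd) gives the Bezout coefficients s = -63, t = 248.
Result: 681 · (-63) + 173 · (248) = 1.

gcd(681, 173) = 1; s = -63, t = 248 (check: 681·(-63) + 173·248 = 1).


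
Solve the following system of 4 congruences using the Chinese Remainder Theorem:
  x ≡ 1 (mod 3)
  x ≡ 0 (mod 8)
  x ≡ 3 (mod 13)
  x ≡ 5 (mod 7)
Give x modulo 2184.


Product of moduli M = 3 · 8 · 13 · 7 = 2184.
Merge one congruence at a time:
  Start: x ≡ 1 (mod 3).
  Combine with x ≡ 0 (mod 8); new modulus lcm = 24.
    Write x = 1 + 3·t and substitute into x ≡ 0 (mod 8): 3·t ≡ 0 − 1 = -1 (mod 8).
    Reduce coefficients mod 8: 3·t ≡ 7 (mod 8).
    The inverse of 3 mod 8 is 3 (since 3·3 = 9 = 1·8 + 1), so t ≡ 3·7 = 21 ≡ 5 (mod 8).
    Then x = 1 + 3·5 = 16, valid modulo lcm(3, 8) = 24: x ≡ 16 (mod 24).
  Combine with x ≡ 3 (mod 13); new modulus lcm = 312.
    Write x = 16 + 24·t and substitute into x ≡ 3 (mod 13): 24·t ≡ 3 − 16 = -13 (mod 13).
    Reduce coefficients mod 13: 11·t ≡ 0 (mod 13).
    The inverse of 11 mod 13 is 6 (since 11·6 = 66 = 5·13 + 1), so t ≡ 6·0 = 0 ≡ 0 (mod 13).
    Then x = 16 + 24·0 = 16, valid modulo lcm(24, 13) = 312: x ≡ 16 (mod 312).
  Combine with x ≡ 5 (mod 7); new modulus lcm = 2184.
    Write x = 16 + 312·t and substitute into x ≡ 5 (mod 7): 312·t ≡ 5 − 16 = -11 (mod 7).
    Reduce coefficients mod 7: 4·t ≡ 3 (mod 7).
    The inverse of 4 mod 7 is 2 (since 4·2 = 8 = 1·7 + 1), so t ≡ 2·3 = 6 ≡ 6 (mod 7).
    Then x = 16 + 312·6 = 1888, valid modulo lcm(312, 7) = 2184: x ≡ 1888 (mod 2184).
Verify against each original: 1888 mod 3 = 1, 1888 mod 8 = 0, 1888 mod 13 = 3, 1888 mod 7 = 5.

x ≡ 1888 (mod 2184).


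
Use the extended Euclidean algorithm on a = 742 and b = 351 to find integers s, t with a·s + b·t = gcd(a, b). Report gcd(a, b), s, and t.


Euclidean algorithm on (742, 351) — divide until remainder is 0:
  742 = 2 · 351 + 40
  351 = 8 · 40 + 31
  40 = 1 · 31 + 9
  31 = 3 · 9 + 4
  9 = 2 · 4 + 1
  4 = 4 · 1 + 0
gcd(742, 351) = 1.
Track Bezout coefficients alongside the remainders: start with r₀ = 742 = a·1 + b·0 (s = 1, t = 0) and r₁ = 351 = a·0 + b·1 (s = 0, t = 1); each new remainder r_{k+1} = r_{k-1} − q_k·r_k inherits s_{k+1} = s_{k-1} − q_k·s_k, t_{k+1} = t_{k-1} − q_k·t_k, so r_k = a·s_k + b·t_k at every step:
  q = 2: r = 40, s = 1 − 2·0 = 1, t = 0 − 2·1 = -2  (check: 742·1 + 351·(-2) = 40)
  q = 8: r = 31, s = 0 − 8·1 = -8, t = 1 − 8·(-2) = 17  (check: 742·(-8) + 351·17 = 31)
  q = 1: r = 9, s = 1 − 1·(-8) = 9, t = -2 − 1·17 = -19  (check: 742·9 + 351·(-19) = 9)
  q = 3: r = 4, s = -8 − 3·9 = -35, t = 17 − 3·(-19) = 74  (check: 742·(-35) + 351·74 = 4)
  q = 2: r = 1, s = 9 − 2·(-35) = 79, t = -19 − 2·74 = -167  (check: 742·79 + 351·(-167) = 1)
The row with r = 1 (the gcd) gives the Bezout coefficients s = 79, t = -167.
Result: 742 · (79) + 351 · (-167) = 1.

gcd(742, 351) = 1; s = 79, t = -167 (check: 742·79 + 351·(-167) = 1).


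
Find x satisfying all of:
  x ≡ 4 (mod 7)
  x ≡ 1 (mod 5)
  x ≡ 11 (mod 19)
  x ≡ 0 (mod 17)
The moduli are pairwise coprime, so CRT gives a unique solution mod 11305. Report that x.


Product of moduli M = 7 · 5 · 19 · 17 = 11305.
Merge one congruence at a time:
  Start: x ≡ 4 (mod 7).
  Combine with x ≡ 1 (mod 5); new modulus lcm = 35.
    Write x = 4 + 7·t and substitute into x ≡ 1 (mod 5): 7·t ≡ 1 − 4 = -3 (mod 5).
    Reduce coefficients mod 5: 2·t ≡ 2 (mod 5).
    The inverse of 2 mod 5 is 3 (since 2·3 = 6 = 1·5 + 1), so t ≡ 3·2 = 6 ≡ 1 (mod 5).
    Then x = 4 + 7·1 = 11, valid modulo lcm(7, 5) = 35: x ≡ 11 (mod 35).
  Combine with x ≡ 11 (mod 19); new modulus lcm = 665.
    Write x = 11 + 35·t and substitute into x ≡ 11 (mod 19): 35·t ≡ 11 − 11 = 0 (mod 19).
    Reduce coefficients mod 19: 16·t ≡ 0 (mod 19).
    The inverse of 16 mod 19 is 6 (since 16·6 = 96 = 5·19 + 1), so t ≡ 6·0 = 0 ≡ 0 (mod 19).
    Then x = 11 + 35·0 = 11, valid modulo lcm(35, 19) = 665: x ≡ 11 (mod 665).
  Combine with x ≡ 0 (mod 17); new modulus lcm = 11305.
    Write x = 11 + 665·t and substitute into x ≡ 0 (mod 17): 665·t ≡ 0 − 11 = -11 (mod 17).
    Reduce coefficients mod 17: 2·t ≡ 6 (mod 17).
    The inverse of 2 mod 17 is 9 (since 2·9 = 18 = 1·17 + 1), so t ≡ 9·6 = 54 ≡ 3 (mod 17).
    Then x = 11 + 665·3 = 2006, valid modulo lcm(665, 17) = 11305: x ≡ 2006 (mod 11305).
Verify against each original: 2006 mod 7 = 4, 2006 mod 5 = 1, 2006 mod 19 = 11, 2006 mod 17 = 0.

x ≡ 2006 (mod 11305).


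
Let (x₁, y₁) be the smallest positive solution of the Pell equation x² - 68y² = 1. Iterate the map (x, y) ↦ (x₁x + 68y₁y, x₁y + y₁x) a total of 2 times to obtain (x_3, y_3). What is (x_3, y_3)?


Step 1: Find the fundamental solution (x₁, y₁) of x² - 68y² = 1.
  Expand √68 as a continued fraction. a₀ = ⌊√68⌋ = 8; iterate m_{k+1} = d_k·a_k − m_k, d_{k+1} = (68 − m_{k+1}²)/d_k, a_{k+1} = ⌊(a₀ + m_{k+1})/d_{k+1}⌋ (starting m₀ = 0, d₀ = 1), with convergents p_k = a_k·p_{k-1} + p_{k-2}, q_k = a_k·q_{k-1} + q_{k-2} (p₋₁ = 1, q₋₁ = 0):
  k = 0: a₀ = 8; p₀/q₀ = 8/1; p₀² − 68·q₀² = 64 − 68 = -4.
  k = 1: m = 8, d = 4, a = ⌊(8 + 8)/4⌋ = 4; p/q = (4·8 + 1)/(4·1 + 0) = 33/4; p² − 68·q² = 1089 − 1088 = 1.
  The first convergent with p² − 68·q² = 1 gives the fundamental solution (x₁, y₁) = (33, 4).
Step 2: Apply the recurrence (x_{n+1}, y_{n+1}) = (x₁x_n + 68y₁y_n, x₁y_n + y₁x_n) repeatedly.
  From (x_1, y_1) = (33, 4): x_2 = 33·33 + 68·4·4 = 2177; y_2 = 33·4 + 4·33 = 264.
  From (x_2, y_2) = (2177, 264): x_3 = 33·2177 + 68·4·264 = 143649; y_3 = 33·264 + 4·2177 = 17420.
Step 3: Verify x_3² - 68·y_3² = 20635035201 - 20635035200 = 1 (should be 1). ✓

(x_1, y_1) = (33, 4); (x_3, y_3) = (143649, 17420).


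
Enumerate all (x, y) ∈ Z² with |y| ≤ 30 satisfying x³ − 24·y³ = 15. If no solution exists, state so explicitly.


The equation is x³ - 24y³ = 15. For fixed y, x³ = 24·y³ + 15, so a solution requires the RHS to be a perfect cube.
Strategy: iterate y from -30 to 30, compute RHS = 24·y³ + 15, and check whether it is a (positive or negative) perfect cube.
Check small values of y:
  y = 0: RHS = 15 is not a perfect cube.
  y = 1: RHS = 39 is not a perfect cube.
  y = -1: RHS = -9 is not a perfect cube.
  y = 2: RHS = 207 is not a perfect cube.
  y = -2: RHS = -177 is not a perfect cube.
  y = 3: RHS = 663 is not a perfect cube.
  y = -3: RHS = -633 is not a perfect cube.
Continuing the search up to |y| = 30 finds no solutions either.
No (x, y) in the scanned range satisfies the equation.

No integer solutions with |y| ≤ 30.
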